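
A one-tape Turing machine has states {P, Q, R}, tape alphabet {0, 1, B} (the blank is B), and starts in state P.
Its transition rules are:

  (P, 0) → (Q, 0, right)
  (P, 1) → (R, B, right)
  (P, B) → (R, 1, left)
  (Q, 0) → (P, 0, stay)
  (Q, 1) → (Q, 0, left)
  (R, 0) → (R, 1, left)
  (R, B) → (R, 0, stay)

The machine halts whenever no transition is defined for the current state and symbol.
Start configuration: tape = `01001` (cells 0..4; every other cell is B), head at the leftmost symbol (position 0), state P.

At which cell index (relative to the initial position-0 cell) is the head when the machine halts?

5

P | [0]1001B   read 0 → write 0, move right, go to Q
Q | 0[1]001B   read 1 → write 0, move left, go to Q
Q | [0]0001B   read 0 → write 0, move stay, go to P
P | [0]0001B   read 0 → write 0, move right, go to Q
Q | 0[0]001B   read 0 → write 0, move stay, go to P
P | 0[0]001B   read 0 → write 0, move right, go to Q
Q | 00[0]01B   read 0 → write 0, move stay, go to P
P | 00[0]01B   read 0 → write 0, move right, go to Q
Q | 000[0]1B   read 0 → write 0, move stay, go to P
P | 000[0]1B   read 0 → write 0, move right, go to Q
Q | 0000[1]B   read 1 → write 0, move left, go to Q
Q | 000[0]0B   read 0 → write 0, move stay, go to P
P | 000[0]0B   read 0 → write 0, move right, go to Q
Q | 0000[0]B   read 0 → write 0, move stay, go to P
P | 0000[0]B   read 0 → write 0, move right, go to Q
Q | 00000[B]
At halt the head is at cell 5.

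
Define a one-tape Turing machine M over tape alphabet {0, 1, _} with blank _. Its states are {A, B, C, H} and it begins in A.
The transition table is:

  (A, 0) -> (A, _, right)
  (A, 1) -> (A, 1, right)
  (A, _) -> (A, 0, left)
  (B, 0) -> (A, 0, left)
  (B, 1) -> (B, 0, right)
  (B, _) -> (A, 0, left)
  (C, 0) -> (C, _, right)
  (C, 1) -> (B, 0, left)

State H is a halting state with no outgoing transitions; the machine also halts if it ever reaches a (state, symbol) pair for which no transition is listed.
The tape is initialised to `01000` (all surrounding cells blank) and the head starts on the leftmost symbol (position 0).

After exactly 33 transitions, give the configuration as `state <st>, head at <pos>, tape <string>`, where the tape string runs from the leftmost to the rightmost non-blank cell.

state A, head at 3, tape 1_00000

state=A head=0 tape=[0]1000___   (A,0)→(A,_,right)
state=A head=1 tape=_[1]000___   (A,1)→(A,1,right)
state=A head=2 tape=_1[0]00___   (A,0)→(A,_,right)
state=A head=3 tape=_1_[0]0___   (A,0)→(A,_,right)
state=A head=4 tape=_1__[0]___   (A,0)→(A,_,right)
state=A head=5 tape=_1___[_]__   (A,_)→(A,0,left)
state=A head=4 tape=_1__[_]0__   (A,_)→(A,0,left)
state=A head=3 tape=_1_[_]00__   (A,_)→(A,0,left)
state=A head=2 tape=_1[_]000__   (A,_)→(A,0,left)
state=A head=1 tape=_[1]0000__   (A,1)→(A,1,right)
state=A head=2 tape=_1[0]000__   (A,0)→(A,_,right)
state=A head=3 tape=_1_[0]00__   (A,0)→(A,_,right)
state=A head=4 tape=_1__[0]0__   (A,0)→(A,_,right)
state=A head=5 tape=_1___[0]__   (A,0)→(A,_,right)
state=A head=6 tape=_1____[_]_   (A,_)→(A,0,left)
state=A head=5 tape=_1___[_]0_   (A,_)→(A,0,left)
state=A head=4 tape=_1__[_]00_   (A,_)→(A,0,left)
state=A head=3 tape=_1_[_]000_   (A,_)→(A,0,left)
state=A head=2 tape=_1[_]0000_   (A,_)→(A,0,left)
state=A head=1 tape=_[1]00000_   (A,1)→(A,1,right)
state=A head=2 tape=_1[0]0000_   (A,0)→(A,_,right)
state=A head=3 tape=_1_[0]000_   (A,0)→(A,_,right)
state=A head=4 tape=_1__[0]00_   (A,0)→(A,_,right)
state=A head=5 tape=_1___[0]0_   (A,0)→(A,_,right)
state=A head=6 tape=_1____[0]_   (A,0)→(A,_,right)
state=A head=7 tape=_1_____[_]   (A,_)→(A,0,left)
state=A head=6 tape=_1____[_]0   (A,_)→(A,0,left)
state=A head=5 tape=_1___[_]00   (A,_)→(A,0,left)
state=A head=4 tape=_1__[_]000   (A,_)→(A,0,left)
state=A head=3 tape=_1_[_]0000   (A,_)→(A,0,left)
state=A head=2 tape=_1[_]00000   (A,_)→(A,0,left)
state=A head=1 tape=_[1]000000   (A,1)→(A,1,right)
state=A head=2 tape=_1[0]00000   (A,0)→(A,_,right)
state=A head=3 tape=_1_[0]0000
After 33 steps: state A, head at 3, tape 1_00000.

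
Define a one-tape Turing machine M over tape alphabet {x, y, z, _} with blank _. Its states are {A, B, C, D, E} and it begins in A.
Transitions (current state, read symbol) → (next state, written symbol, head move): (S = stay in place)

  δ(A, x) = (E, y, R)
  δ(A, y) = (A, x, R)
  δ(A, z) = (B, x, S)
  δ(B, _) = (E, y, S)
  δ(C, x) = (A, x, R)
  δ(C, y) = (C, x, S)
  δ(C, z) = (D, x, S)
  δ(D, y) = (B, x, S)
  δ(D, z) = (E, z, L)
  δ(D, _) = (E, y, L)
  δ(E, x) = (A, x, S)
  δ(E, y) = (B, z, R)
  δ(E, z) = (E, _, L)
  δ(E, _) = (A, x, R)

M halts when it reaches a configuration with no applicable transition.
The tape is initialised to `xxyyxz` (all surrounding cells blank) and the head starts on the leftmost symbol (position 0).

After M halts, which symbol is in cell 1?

state=A head=0 tape=[x]xyyxz   (A,x)→(E,y,R)
state=E head=1 tape=y[x]yyxz   (E,x)→(A,x,S)
state=A head=1 tape=y[x]yyxz   (A,x)→(E,y,R)
state=E head=2 tape=yy[y]yxz   (E,y)→(B,z,R)
state=B head=3 tape=yyz[y]xz
Cell 1 holds y when M halts.

y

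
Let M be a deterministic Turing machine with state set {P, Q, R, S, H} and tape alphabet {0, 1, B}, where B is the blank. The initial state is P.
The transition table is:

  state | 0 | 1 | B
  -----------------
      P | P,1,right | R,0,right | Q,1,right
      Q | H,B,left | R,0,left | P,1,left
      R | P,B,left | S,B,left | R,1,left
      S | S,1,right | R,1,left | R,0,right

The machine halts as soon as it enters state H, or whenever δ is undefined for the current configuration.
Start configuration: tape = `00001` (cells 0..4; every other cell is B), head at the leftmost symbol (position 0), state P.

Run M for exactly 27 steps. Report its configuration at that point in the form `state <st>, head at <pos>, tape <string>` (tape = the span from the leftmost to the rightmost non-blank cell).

state S, head at 1, tape 11B1111

state=P head=0 tape=B[0]0001B   (P,0)→(P,1,right)
state=P head=1 tape=B1[0]001B   (P,0)→(P,1,right)
state=P head=2 tape=B11[0]01B   (P,0)→(P,1,right)
state=P head=3 tape=B111[0]1B   (P,0)→(P,1,right)
state=P head=4 tape=B1111[1]B   (P,1)→(R,0,right)
state=R head=5 tape=B11110[B]   (R,B)→(R,1,left)
state=R head=4 tape=B1111[0]1   (R,0)→(P,B,left)
state=P head=3 tape=B111[1]B1   (P,1)→(R,0,right)
state=R head=4 tape=B1110[B]1   (R,B)→(R,1,left)
state=R head=3 tape=B111[0]11   (R,0)→(P,B,left)
state=P head=2 tape=B11[1]B11   (P,1)→(R,0,right)
state=R head=3 tape=B110[B]11   (R,B)→(R,1,left)
state=R head=2 tape=B11[0]111   (R,0)→(P,B,left)
state=P head=1 tape=B1[1]B111   (P,1)→(R,0,right)
state=R head=2 tape=B10[B]111   (R,B)→(R,1,left)
state=R head=1 tape=B1[0]1111   (R,0)→(P,B,left)
state=P head=0 tape=B[1]B1111   (P,1)→(R,0,right)
state=R head=1 tape=B0[B]1111   (R,B)→(R,1,left)
state=R head=0 tape=B[0]11111   (R,0)→(P,B,left)
state=P head=-1 tape=[B]B11111   (P,B)→(Q,1,right)
state=Q head=0 tape=1[B]11111   (Q,B)→(P,1,left)
state=P head=-1 tape=[1]111111   (P,1)→(R,0,right)
state=R head=0 tape=0[1]11111   (R,1)→(S,B,left)
state=S head=-1 tape=[0]B11111   (S,0)→(S,1,right)
state=S head=0 tape=1[B]11111   (S,B)→(R,0,right)
state=R head=1 tape=10[1]1111   (R,1)→(S,B,left)
state=S head=0 tape=1[0]B1111   (S,0)→(S,1,right)
state=S head=1 tape=11[B]1111
After 27 steps: state S, head at 1, tape 11B1111.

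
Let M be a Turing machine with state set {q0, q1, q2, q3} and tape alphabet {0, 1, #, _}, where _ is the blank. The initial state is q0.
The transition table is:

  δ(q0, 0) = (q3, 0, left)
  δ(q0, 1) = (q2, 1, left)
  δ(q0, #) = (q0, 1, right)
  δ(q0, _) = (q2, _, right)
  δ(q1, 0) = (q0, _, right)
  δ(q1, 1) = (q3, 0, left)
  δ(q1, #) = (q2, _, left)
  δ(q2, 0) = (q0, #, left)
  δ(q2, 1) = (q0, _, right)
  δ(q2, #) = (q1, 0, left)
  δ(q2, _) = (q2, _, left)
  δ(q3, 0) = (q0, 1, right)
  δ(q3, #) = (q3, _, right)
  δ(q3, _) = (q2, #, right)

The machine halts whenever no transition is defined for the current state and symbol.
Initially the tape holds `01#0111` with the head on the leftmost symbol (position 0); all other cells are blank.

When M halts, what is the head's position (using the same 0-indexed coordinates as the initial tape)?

q0 | _[0]1#0111   read 0 → write 0, move left, go to q3
q3 | [_]01#0111   read _ → write #, move right, go to q2
q2 | #[0]1#0111   read 0 → write #, move left, go to q0
q0 | [#]#1#0111   read # → write 1, move right, go to q0
q0 | 1[#]1#0111   read # → write 1, move right, go to q0
q0 | 11[1]#0111   read 1 → write 1, move left, go to q2
q2 | 1[1]1#0111   read 1 → write _, move right, go to q0
q0 | 1_[1]#0111   read 1 → write 1, move left, go to q2
q2 | 1[_]1#0111   read _ → write _, move left, go to q2
q2 | [1]_1#0111   read 1 → write _, move right, go to q0
q0 | _[_]1#0111   read _ → write _, move right, go to q2
q2 | __[1]#0111   read 1 → write _, move right, go to q0
q0 | ___[#]0111   read # → write 1, move right, go to q0
q0 | ___1[0]111   read 0 → write 0, move left, go to q3
q3 | ___[1]0111
At halt the head is at cell 2.

2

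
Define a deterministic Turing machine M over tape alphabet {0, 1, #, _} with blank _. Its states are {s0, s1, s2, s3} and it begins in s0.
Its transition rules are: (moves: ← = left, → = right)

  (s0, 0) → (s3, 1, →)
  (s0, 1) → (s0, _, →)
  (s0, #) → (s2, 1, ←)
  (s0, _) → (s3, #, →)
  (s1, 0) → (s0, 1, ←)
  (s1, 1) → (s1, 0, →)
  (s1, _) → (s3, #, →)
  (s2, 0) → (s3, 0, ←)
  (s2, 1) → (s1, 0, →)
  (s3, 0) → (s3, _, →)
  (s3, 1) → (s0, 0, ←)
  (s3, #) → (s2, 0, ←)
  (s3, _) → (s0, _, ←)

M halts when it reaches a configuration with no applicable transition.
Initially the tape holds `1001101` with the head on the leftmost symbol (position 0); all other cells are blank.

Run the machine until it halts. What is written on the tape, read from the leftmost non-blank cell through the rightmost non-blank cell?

1##_#1

s0 | [1]001101_   read 1 → write _, move →, go to s0
s0 | _[0]01101_   read 0 → write 1, move →, go to s3
s3 | _1[0]1101_   read 0 → write _, move →, go to s3
s3 | _1_[1]101_   read 1 → write 0, move ←, go to s0
s0 | _1[_]0101_   read _ → write #, move →, go to s3
s3 | _1#[0]101_   read 0 → write _, move →, go to s3
s3 | _1#_[1]01_   read 1 → write 0, move ←, go to s0
s0 | _1#[_]001_   read _ → write #, move →, go to s3
s3 | _1##[0]01_   read 0 → write _, move →, go to s3
s3 | _1##_[0]1_   read 0 → write _, move →, go to s3
s3 | _1##__[1]_   read 1 → write 0, move ←, go to s0
s0 | _1##_[_]0_   read _ → write #, move →, go to s3
s3 | _1##_#[0]_   read 0 → write _, move →, go to s3
s3 | _1##_#_[_]   read _ → write _, move ←, go to s0
s0 | _1##_#[_]_   read _ → write #, move →, go to s3
s3 | _1##_##[_]   read _ → write _, move ←, go to s0
s0 | _1##_#[#]_   read # → write 1, move ←, go to s2
s2 | _1##_[#]1_
The non-blank tape span at halt is 1##_#1.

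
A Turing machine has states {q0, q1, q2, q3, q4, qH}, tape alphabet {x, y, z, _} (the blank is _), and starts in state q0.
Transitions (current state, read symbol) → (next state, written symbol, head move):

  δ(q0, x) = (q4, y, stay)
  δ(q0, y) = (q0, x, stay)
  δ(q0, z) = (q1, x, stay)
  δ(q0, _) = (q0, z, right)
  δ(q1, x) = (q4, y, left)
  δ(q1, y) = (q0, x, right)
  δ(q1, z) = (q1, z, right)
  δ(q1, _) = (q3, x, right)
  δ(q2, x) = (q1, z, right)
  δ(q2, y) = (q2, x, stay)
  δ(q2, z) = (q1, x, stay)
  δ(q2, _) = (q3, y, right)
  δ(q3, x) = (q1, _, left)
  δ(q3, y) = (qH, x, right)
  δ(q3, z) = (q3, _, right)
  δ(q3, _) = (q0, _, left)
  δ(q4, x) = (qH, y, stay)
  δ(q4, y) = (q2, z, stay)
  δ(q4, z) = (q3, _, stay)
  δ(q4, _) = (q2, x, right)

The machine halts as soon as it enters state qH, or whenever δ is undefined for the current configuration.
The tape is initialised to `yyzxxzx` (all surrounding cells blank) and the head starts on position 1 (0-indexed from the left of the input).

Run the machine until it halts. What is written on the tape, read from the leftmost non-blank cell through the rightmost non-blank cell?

q0 | _y[y]zxxzx   read y → write x, move stay, go to q0
q0 | _y[x]zxxzx   read x → write y, move stay, go to q4
q4 | _y[y]zxxzx   read y → write z, move stay, go to q2
q2 | _y[z]zxxzx   read z → write x, move stay, go to q1
q1 | _y[x]zxxzx   read x → write y, move left, go to q4
q4 | _[y]yzxxzx   read y → write z, move stay, go to q2
q2 | _[z]yzxxzx   read z → write x, move stay, go to q1
q1 | _[x]yzxxzx   read x → write y, move left, go to q4
q4 | [_]yyzxxzx   read _ → write x, move right, go to q2
q2 | x[y]yzxxzx   read y → write x, move stay, go to q2
q2 | x[x]yzxxzx   read x → write z, move right, go to q1
q1 | xz[y]zxxzx   read y → write x, move right, go to q0
q0 | xzx[z]xxzx   read z → write x, move stay, go to q1
q1 | xzx[x]xxzx   read x → write y, move left, go to q4
q4 | xz[x]yxxzx   read x → write y, move stay, go to qH
qH | xz[y]yxxzx
The non-blank tape span at halt is xzyyxxzx.

xzyyxxzx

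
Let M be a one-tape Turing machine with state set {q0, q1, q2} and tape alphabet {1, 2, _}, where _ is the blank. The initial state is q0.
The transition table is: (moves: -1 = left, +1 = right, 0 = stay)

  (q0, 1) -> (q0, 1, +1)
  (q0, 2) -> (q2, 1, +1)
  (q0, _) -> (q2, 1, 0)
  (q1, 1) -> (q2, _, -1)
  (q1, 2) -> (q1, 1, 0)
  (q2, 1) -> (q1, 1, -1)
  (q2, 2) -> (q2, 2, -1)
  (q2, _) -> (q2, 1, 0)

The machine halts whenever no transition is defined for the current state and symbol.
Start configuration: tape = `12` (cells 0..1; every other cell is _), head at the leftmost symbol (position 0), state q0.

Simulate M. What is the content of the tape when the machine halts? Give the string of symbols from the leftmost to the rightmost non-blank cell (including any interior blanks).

q0 | _[1]2_   read 1 → write 1, move +1, go to q0
q0 | _1[2]_   read 2 → write 1, move +1, go to q2
q2 | _11[_]   read _ → write 1, move 0, go to q2
q2 | _11[1]   read 1 → write 1, move -1, go to q1
q1 | _1[1]1   read 1 → write _, move -1, go to q2
q2 | _[1]_1   read 1 → write 1, move -1, go to q1
q1 | [_]1_1
The non-blank tape span at halt is 1_1.

1_1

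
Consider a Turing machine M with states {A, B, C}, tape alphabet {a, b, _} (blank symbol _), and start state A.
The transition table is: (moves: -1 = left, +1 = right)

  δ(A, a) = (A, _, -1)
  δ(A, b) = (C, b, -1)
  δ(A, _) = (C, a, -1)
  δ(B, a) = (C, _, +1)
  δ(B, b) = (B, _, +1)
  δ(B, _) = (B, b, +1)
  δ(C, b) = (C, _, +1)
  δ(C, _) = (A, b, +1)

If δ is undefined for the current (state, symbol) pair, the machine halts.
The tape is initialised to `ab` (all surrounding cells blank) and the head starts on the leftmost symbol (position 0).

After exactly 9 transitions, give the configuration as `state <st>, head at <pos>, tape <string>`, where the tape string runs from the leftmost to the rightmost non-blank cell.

A | ___[a]b   read a → write _, move -1, go to A
A | __[_]_b   read _ → write a, move -1, go to C
C | _[_]a_b   read _ → write b, move +1, go to A
A | _b[a]_b   read a → write _, move -1, go to A
A | _[b]__b   read b → write b, move -1, go to C
C | [_]b__b   read _ → write b, move +1, go to A
A | b[b]__b   read b → write b, move -1, go to C
C | [b]b__b   read b → write _, move +1, go to C
C | _[b]__b   read b → write _, move +1, go to C
C | __[_]_b
After 9 steps: state C, head at -1, tape b.

state C, head at -1, tape b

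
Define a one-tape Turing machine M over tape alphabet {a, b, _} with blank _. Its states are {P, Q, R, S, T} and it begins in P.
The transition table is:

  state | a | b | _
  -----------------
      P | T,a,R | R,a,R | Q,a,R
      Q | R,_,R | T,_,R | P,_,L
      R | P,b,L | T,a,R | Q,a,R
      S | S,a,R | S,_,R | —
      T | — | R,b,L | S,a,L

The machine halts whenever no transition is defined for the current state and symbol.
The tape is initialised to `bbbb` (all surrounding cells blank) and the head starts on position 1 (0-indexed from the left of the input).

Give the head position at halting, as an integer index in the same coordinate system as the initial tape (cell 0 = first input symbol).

P | _b[b]bb_   read b → write a, move R, go to R
R | _ba[b]b_   read b → write a, move R, go to T
T | _baa[b]_   read b → write b, move L, go to R
R | _ba[a]b_   read a → write b, move L, go to P
P | _b[a]bb_   read a → write a, move R, go to T
T | _ba[b]b_   read b → write b, move L, go to R
R | _b[a]bb_   read a → write b, move L, go to P
P | _[b]bbb_   read b → write a, move R, go to R
R | _a[b]bb_   read b → write a, move R, go to T
T | _aa[b]b_   read b → write b, move L, go to R
R | _a[a]bb_   read a → write b, move L, go to P
P | _[a]bbb_   read a → write a, move R, go to T
T | _a[b]bb_   read b → write b, move L, go to R
R | _[a]bbb_   read a → write b, move L, go to P
P | [_]bbbb_   read _ → write a, move R, go to Q
Q | a[b]bbb_   read b → write _, move R, go to T
T | a_[b]bb_   read b → write b, move L, go to R
R | a[_]bbb_   read _ → write a, move R, go to Q
Q | aa[b]bb_   read b → write _, move R, go to T
T | aa_[b]b_   read b → write b, move L, go to R
R | aa[_]bb_   read _ → write a, move R, go to Q
Q | aaa[b]b_   read b → write _, move R, go to T
T | aaa_[b]_   read b → write b, move L, go to R
R | aaa[_]b_   read _ → write a, move R, go to Q
Q | aaaa[b]_   read b → write _, move R, go to T
T | aaaa_[_]   read _ → write a, move L, go to S
S | aaaa[_]a
At halt the head is at cell 3.

3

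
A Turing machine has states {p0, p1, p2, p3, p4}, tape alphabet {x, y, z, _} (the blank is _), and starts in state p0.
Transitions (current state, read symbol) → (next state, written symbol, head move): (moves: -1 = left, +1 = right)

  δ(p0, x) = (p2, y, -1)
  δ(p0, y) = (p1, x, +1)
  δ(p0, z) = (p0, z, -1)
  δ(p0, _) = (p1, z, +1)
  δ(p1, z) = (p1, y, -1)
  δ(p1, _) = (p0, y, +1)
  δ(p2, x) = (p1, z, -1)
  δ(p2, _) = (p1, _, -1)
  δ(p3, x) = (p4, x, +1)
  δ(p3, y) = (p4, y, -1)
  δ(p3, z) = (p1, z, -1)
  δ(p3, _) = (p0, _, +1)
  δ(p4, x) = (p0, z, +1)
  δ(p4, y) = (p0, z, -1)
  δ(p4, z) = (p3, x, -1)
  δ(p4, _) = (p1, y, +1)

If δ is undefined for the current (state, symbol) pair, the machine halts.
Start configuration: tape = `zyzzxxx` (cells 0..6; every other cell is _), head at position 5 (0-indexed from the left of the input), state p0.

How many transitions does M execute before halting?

p0 | zyzzx[x]x   read x → write y, move -1, go to p2
p2 | zyzz[x]yx   read x → write z, move -1, go to p1
p1 | zyz[z]zyx   read z → write y, move -1, go to p1
p1 | zy[z]yzyx   read z → write y, move -1, go to p1
p1 | z[y]yyzyx
M halts after 4 transitions.

4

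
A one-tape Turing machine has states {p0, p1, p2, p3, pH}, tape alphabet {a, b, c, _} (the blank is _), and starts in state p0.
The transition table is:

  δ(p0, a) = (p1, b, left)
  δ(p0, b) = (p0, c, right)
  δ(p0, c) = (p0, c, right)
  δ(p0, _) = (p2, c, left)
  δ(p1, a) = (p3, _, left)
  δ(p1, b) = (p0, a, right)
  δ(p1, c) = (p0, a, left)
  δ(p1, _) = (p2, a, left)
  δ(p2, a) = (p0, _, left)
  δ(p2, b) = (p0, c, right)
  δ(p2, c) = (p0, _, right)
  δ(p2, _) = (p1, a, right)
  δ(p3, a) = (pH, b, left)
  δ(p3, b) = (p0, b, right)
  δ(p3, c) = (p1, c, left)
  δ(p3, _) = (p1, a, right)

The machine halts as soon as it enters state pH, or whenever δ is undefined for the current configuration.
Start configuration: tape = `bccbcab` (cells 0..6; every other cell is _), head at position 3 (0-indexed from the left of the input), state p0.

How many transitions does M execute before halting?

24

state=p0 head=3 tape=_____bcc[b]cab   (p0,b)→(p0,c,right)
state=p0 head=4 tape=_____bccc[c]ab   (p0,c)→(p0,c,right)
state=p0 head=5 tape=_____bcccc[a]b   (p0,a)→(p1,b,left)
state=p1 head=4 tape=_____bccc[c]bb   (p1,c)→(p0,a,left)
state=p0 head=3 tape=_____bcc[c]abb   (p0,c)→(p0,c,right)
state=p0 head=4 tape=_____bccc[a]bb   (p0,a)→(p1,b,left)
state=p1 head=3 tape=_____bcc[c]bbb   (p1,c)→(p0,a,left)
state=p0 head=2 tape=_____bc[c]abbb   (p0,c)→(p0,c,right)
state=p0 head=3 tape=_____bcc[a]bbb   (p0,a)→(p1,b,left)
state=p1 head=2 tape=_____bc[c]bbbb   (p1,c)→(p0,a,left)
state=p0 head=1 tape=_____b[c]abbbb   (p0,c)→(p0,c,right)
state=p0 head=2 tape=_____bc[a]bbbb   (p0,a)→(p1,b,left)
state=p1 head=1 tape=_____b[c]bbbbb   (p1,c)→(p0,a,left)
state=p0 head=0 tape=_____[b]abbbbb   (p0,b)→(p0,c,right)
state=p0 head=1 tape=_____c[a]bbbbb   (p0,a)→(p1,b,left)
state=p1 head=0 tape=_____[c]bbbbbb   (p1,c)→(p0,a,left)
state=p0 head=-1 tape=____[_]abbbbbb   (p0,_)→(p2,c,left)
state=p2 head=-2 tape=___[_]cabbbbbb   (p2,_)→(p1,a,right)
state=p1 head=-1 tape=___a[c]abbbbbb   (p1,c)→(p0,a,left)
state=p0 head=-2 tape=___[a]aabbbbbb   (p0,a)→(p1,b,left)
state=p1 head=-3 tape=__[_]baabbbbbb   (p1,_)→(p2,a,left)
state=p2 head=-4 tape=_[_]abaabbbbbb   (p2,_)→(p1,a,right)
state=p1 head=-3 tape=_a[a]baabbbbbb   (p1,a)→(p3,_,left)
state=p3 head=-4 tape=_[a]_baabbbbbb   (p3,a)→(pH,b,left)
state=pH head=-5 tape=[_]b_baabbbbbb
M halts after 24 transitions.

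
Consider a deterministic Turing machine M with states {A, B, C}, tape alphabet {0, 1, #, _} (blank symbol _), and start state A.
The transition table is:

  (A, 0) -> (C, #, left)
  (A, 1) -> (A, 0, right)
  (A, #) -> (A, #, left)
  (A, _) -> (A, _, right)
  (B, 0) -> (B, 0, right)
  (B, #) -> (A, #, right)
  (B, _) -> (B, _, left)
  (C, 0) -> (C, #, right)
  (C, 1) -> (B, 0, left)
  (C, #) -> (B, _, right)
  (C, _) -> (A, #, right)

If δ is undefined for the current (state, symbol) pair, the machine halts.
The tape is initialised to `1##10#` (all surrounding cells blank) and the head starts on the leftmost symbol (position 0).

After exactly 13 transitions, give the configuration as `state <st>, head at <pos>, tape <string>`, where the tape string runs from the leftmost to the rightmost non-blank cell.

state=A head=0 tape=__[1]##10#   (A,1)→(A,0,right)
state=A head=1 tape=__0[#]#10#   (A,#)→(A,#,left)
state=A head=0 tape=__[0]##10#   (A,0)→(C,#,left)
state=C head=-1 tape=_[_]###10#   (C,_)→(A,#,right)
state=A head=0 tape=_#[#]##10#   (A,#)→(A,#,left)
state=A head=-1 tape=_[#]###10#   (A,#)→(A,#,left)
state=A head=-2 tape=[_]####10#   (A,_)→(A,_,right)
state=A head=-1 tape=_[#]###10#   (A,#)→(A,#,left)
state=A head=-2 tape=[_]####10#   (A,_)→(A,_,right)
state=A head=-1 tape=_[#]###10#   (A,#)→(A,#,left)
state=A head=-2 tape=[_]####10#   (A,_)→(A,_,right)
state=A head=-1 tape=_[#]###10#   (A,#)→(A,#,left)
state=A head=-2 tape=[_]####10#   (A,_)→(A,_,right)
state=A head=-1 tape=_[#]###10#
After 13 steps: state A, head at -1, tape ####10#.

state A, head at -1, tape ####10#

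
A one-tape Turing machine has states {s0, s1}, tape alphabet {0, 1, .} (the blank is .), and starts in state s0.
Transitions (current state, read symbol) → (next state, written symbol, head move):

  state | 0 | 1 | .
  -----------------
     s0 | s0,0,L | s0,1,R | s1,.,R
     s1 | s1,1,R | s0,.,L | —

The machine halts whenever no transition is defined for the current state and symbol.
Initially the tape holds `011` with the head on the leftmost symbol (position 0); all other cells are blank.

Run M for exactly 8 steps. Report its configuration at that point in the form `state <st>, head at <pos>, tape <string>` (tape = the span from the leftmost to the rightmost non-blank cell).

state s1, head at 2, tape 1

s0 | .[0]11   read 0 → write 0, move L, go to s0
s0 | [.]011   read . → write ., move R, go to s1
s1 | .[0]11   read 0 → write 1, move R, go to s1
s1 | .1[1]1   read 1 → write ., move L, go to s0
s0 | .[1].1   read 1 → write 1, move R, go to s0
s0 | .1[.]1   read . → write ., move R, go to s1
s1 | .1.[1]   read 1 → write ., move L, go to s0
s0 | .1[.].   read . → write ., move R, go to s1
s1 | .1.[.]
After 8 steps: state s1, head at 2, tape 1.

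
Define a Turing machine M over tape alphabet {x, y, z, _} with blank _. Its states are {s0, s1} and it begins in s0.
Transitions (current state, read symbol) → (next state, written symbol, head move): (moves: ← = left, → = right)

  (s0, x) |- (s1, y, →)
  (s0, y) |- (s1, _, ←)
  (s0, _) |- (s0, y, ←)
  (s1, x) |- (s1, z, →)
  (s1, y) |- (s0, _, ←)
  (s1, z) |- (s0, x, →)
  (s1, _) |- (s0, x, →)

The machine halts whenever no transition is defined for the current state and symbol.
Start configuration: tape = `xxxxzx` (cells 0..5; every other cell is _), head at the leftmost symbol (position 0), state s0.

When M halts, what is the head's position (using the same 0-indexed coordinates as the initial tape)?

state=s0 head=0 tape=[x]xxxzx__   (s0,x)→(s1,y,→)
state=s1 head=1 tape=y[x]xxzx__   (s1,x)→(s1,z,→)
state=s1 head=2 tape=yz[x]xzx__   (s1,x)→(s1,z,→)
state=s1 head=3 tape=yzz[x]zx__   (s1,x)→(s1,z,→)
state=s1 head=4 tape=yzzz[z]x__   (s1,z)→(s0,x,→)
state=s0 head=5 tape=yzzzx[x]__   (s0,x)→(s1,y,→)
state=s1 head=6 tape=yzzzxy[_]_   (s1,_)→(s0,x,→)
state=s0 head=7 tape=yzzzxyx[_]   (s0,_)→(s0,y,←)
state=s0 head=6 tape=yzzzxy[x]y   (s0,x)→(s1,y,→)
state=s1 head=7 tape=yzzzxyy[y]   (s1,y)→(s0,_,←)
state=s0 head=6 tape=yzzzxy[y]_   (s0,y)→(s1,_,←)
state=s1 head=5 tape=yzzzx[y]__   (s1,y)→(s0,_,←)
state=s0 head=4 tape=yzzz[x]___   (s0,x)→(s1,y,→)
state=s1 head=5 tape=yzzzy[_]__   (s1,_)→(s0,x,→)
state=s0 head=6 tape=yzzzyx[_]_   (s0,_)→(s0,y,←)
state=s0 head=5 tape=yzzzy[x]y_   (s0,x)→(s1,y,→)
state=s1 head=6 tape=yzzzyy[y]_   (s1,y)→(s0,_,←)
state=s0 head=5 tape=yzzzy[y]__   (s0,y)→(s1,_,←)
state=s1 head=4 tape=yzzz[y]___   (s1,y)→(s0,_,←)
state=s0 head=3 tape=yzz[z]____
At halt the head is at cell 3.

3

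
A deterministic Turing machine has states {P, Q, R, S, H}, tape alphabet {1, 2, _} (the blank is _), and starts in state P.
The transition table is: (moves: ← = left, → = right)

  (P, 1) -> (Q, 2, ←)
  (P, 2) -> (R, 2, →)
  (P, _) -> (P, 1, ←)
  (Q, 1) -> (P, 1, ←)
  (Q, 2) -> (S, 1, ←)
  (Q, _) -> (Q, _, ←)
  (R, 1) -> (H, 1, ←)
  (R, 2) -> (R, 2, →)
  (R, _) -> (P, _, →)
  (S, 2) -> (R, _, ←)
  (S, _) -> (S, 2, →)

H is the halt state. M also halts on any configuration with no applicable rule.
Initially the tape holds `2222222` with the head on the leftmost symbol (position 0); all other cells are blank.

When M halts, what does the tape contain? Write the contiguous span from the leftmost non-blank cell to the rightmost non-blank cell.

222222211

state=P head=0 tape=[2]222222__   (P,2)→(R,2,→)
state=R head=1 tape=2[2]22222__   (R,2)→(R,2,→)
state=R head=2 tape=22[2]2222__   (R,2)→(R,2,→)
state=R head=3 tape=222[2]222__   (R,2)→(R,2,→)
state=R head=4 tape=2222[2]22__   (R,2)→(R,2,→)
state=R head=5 tape=22222[2]2__   (R,2)→(R,2,→)
state=R head=6 tape=222222[2]__   (R,2)→(R,2,→)
state=R head=7 tape=2222222[_]_   (R,_)→(P,_,→)
state=P head=8 tape=2222222_[_]   (P,_)→(P,1,←)
state=P head=7 tape=2222222[_]1   (P,_)→(P,1,←)
state=P head=6 tape=222222[2]11   (P,2)→(R,2,→)
state=R head=7 tape=2222222[1]1   (R,1)→(H,1,←)
state=H head=6 tape=222222[2]11
The non-blank tape span at halt is 222222211.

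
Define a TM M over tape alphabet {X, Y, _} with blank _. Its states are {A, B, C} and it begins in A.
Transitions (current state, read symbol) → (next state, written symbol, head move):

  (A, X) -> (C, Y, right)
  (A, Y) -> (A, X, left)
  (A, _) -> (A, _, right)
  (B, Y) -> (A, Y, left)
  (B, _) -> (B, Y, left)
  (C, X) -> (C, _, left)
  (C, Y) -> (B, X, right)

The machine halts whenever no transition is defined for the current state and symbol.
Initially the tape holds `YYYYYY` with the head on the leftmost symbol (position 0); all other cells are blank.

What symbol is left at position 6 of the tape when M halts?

state=A head=0 tape=_[Y]YYYYY_   (A,Y)→(A,X,left)
state=A head=-1 tape=[_]XYYYYY_   (A,_)→(A,_,right)
state=A head=0 tape=_[X]YYYYY_   (A,X)→(C,Y,right)
state=C head=1 tape=_Y[Y]YYYY_   (C,Y)→(B,X,right)
state=B head=2 tape=_YX[Y]YYY_   (B,Y)→(A,Y,left)
state=A head=1 tape=_Y[X]YYYY_   (A,X)→(C,Y,right)
state=C head=2 tape=_YY[Y]YYY_   (C,Y)→(B,X,right)
state=B head=3 tape=_YYX[Y]YY_   (B,Y)→(A,Y,left)
state=A head=2 tape=_YY[X]YYY_   (A,X)→(C,Y,right)
state=C head=3 tape=_YYY[Y]YY_   (C,Y)→(B,X,right)
state=B head=4 tape=_YYYX[Y]Y_   (B,Y)→(A,Y,left)
state=A head=3 tape=_YYY[X]YY_   (A,X)→(C,Y,right)
state=C head=4 tape=_YYYY[Y]Y_   (C,Y)→(B,X,right)
state=B head=5 tape=_YYYYX[Y]_   (B,Y)→(A,Y,left)
state=A head=4 tape=_YYYY[X]Y_   (A,X)→(C,Y,right)
state=C head=5 tape=_YYYYY[Y]_   (C,Y)→(B,X,right)
state=B head=6 tape=_YYYYYX[_]   (B,_)→(B,Y,left)
state=B head=5 tape=_YYYYY[X]Y
Cell 6 holds Y when M halts.

Y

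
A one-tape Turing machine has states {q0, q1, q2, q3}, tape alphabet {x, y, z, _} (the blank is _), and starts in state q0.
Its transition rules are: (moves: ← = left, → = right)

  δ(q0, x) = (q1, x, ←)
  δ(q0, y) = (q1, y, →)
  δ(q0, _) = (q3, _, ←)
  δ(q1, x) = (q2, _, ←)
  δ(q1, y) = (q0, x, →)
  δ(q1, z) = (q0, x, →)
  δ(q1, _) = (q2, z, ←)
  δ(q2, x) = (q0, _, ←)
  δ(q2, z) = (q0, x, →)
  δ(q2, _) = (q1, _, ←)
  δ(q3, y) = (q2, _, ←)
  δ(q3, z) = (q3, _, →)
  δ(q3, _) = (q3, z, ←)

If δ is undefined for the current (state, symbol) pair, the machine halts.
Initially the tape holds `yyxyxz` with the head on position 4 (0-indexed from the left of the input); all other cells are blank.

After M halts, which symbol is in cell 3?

state=q0 head=4 tape=yyxy[x]z   (q0,x)→(q1,x,←)
state=q1 head=3 tape=yyx[y]xz   (q1,y)→(q0,x,→)
state=q0 head=4 tape=yyxx[x]z   (q0,x)→(q1,x,←)
state=q1 head=3 tape=yyx[x]xz   (q1,x)→(q2,_,←)
state=q2 head=2 tape=yy[x]_xz   (q2,x)→(q0,_,←)
state=q0 head=1 tape=y[y]__xz   (q0,y)→(q1,y,→)
state=q1 head=2 tape=yy[_]_xz   (q1,_)→(q2,z,←)
state=q2 head=1 tape=y[y]z_xz
Cell 3 holds _ when M halts.

_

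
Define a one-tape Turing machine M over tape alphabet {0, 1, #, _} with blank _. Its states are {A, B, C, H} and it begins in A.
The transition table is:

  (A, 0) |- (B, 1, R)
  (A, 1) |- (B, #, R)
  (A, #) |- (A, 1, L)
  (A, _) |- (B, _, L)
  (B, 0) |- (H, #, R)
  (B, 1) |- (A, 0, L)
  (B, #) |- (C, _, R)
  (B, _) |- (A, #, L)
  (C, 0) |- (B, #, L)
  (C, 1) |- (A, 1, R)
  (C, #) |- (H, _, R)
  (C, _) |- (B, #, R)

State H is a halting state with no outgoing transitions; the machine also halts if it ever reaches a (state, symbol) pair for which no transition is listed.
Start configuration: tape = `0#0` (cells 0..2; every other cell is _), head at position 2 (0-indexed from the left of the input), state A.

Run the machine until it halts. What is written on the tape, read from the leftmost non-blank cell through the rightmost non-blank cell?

#_100#

A | 0#[0]___   read 0 → write 1, move R, go to B
B | 0#1[_]__   read _ → write #, move L, go to A
A | 0#[1]#__   read 1 → write #, move R, go to B
B | 0##[#]__   read # → write _, move R, go to C
C | 0##_[_]_   read _ → write #, move R, go to B
B | 0##_#[_]   read _ → write #, move L, go to A
A | 0##_[#]#   read # → write 1, move L, go to A
A | 0##[_]1#   read _ → write _, move L, go to B
B | 0#[#]_1#   read # → write _, move R, go to C
C | 0#_[_]1#   read _ → write #, move R, go to B
B | 0#_#[1]#   read 1 → write 0, move L, go to A
A | 0#_[#]0#   read # → write 1, move L, go to A
A | 0#[_]10#   read _ → write _, move L, go to B
B | 0[#]_10#   read # → write _, move R, go to C
C | 0_[_]10#   read _ → write #, move R, go to B
B | 0_#[1]0#   read 1 → write 0, move L, go to A
A | 0_[#]00#   read # → write 1, move L, go to A
A | 0[_]100#   read _ → write _, move L, go to B
B | [0]_100#   read 0 → write #, move R, go to H
H | #[_]100#
The non-blank tape span at halt is #_100#.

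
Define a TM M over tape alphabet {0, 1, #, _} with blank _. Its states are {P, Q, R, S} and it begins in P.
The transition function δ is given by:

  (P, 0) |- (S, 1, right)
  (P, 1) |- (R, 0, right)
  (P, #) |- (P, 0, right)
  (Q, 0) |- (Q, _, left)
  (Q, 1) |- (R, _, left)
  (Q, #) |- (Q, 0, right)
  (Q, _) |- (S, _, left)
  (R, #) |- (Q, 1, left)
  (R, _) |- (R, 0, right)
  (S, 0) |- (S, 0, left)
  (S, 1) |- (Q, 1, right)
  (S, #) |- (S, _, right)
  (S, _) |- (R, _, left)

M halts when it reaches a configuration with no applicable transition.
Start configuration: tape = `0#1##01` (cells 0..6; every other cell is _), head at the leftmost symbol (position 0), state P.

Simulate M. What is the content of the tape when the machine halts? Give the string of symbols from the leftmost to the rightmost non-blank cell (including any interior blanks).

P | [0]#1##01   read 0 → write 1, move right, go to S
S | 1[#]1##01   read # → write _, move right, go to S
S | 1_[1]##01   read 1 → write 1, move right, go to Q
Q | 1_1[#]#01   read # → write 0, move right, go to Q
Q | 1_10[#]01   read # → write 0, move right, go to Q
Q | 1_100[0]1   read 0 → write _, move left, go to Q
Q | 1_10[0]_1   read 0 → write _, move left, go to Q
Q | 1_1[0]__1   read 0 → write _, move left, go to Q
Q | 1_[1]___1   read 1 → write _, move left, go to R
R | 1[_]____1   read _ → write 0, move right, go to R
R | 10[_]___1   read _ → write 0, move right, go to R
R | 100[_]__1   read _ → write 0, move right, go to R
R | 1000[_]_1   read _ → write 0, move right, go to R
R | 10000[_]1   read _ → write 0, move right, go to R
R | 100000[1]
The non-blank tape span at halt is 1000001.

1000001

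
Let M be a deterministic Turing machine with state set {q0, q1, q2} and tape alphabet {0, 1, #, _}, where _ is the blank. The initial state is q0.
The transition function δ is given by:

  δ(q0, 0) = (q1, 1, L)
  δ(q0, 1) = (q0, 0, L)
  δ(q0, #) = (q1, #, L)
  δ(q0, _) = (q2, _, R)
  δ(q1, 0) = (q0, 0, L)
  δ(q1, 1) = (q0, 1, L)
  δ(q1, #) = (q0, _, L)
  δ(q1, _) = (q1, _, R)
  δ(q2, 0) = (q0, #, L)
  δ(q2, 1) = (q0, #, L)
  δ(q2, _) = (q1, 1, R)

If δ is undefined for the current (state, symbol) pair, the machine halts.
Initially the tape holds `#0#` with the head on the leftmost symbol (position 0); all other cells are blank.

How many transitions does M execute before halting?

q0 | _[#]0#   read # → write #, move L, go to q1
q1 | [_]#0#   read _ → write _, move R, go to q1
q1 | _[#]0#   read # → write _, move L, go to q0
q0 | [_]_0#   read _ → write _, move R, go to q2
q2 | _[_]0#   read _ → write 1, move R, go to q1
q1 | _1[0]#   read 0 → write 0, move L, go to q0
q0 | _[1]0#   read 1 → write 0, move L, go to q0
q0 | [_]00#   read _ → write _, move R, go to q2
q2 | _[0]0#   read 0 → write #, move L, go to q0
q0 | [_]#0#   read _ → write _, move R, go to q2
q2 | _[#]0#
M halts after 10 transitions.

10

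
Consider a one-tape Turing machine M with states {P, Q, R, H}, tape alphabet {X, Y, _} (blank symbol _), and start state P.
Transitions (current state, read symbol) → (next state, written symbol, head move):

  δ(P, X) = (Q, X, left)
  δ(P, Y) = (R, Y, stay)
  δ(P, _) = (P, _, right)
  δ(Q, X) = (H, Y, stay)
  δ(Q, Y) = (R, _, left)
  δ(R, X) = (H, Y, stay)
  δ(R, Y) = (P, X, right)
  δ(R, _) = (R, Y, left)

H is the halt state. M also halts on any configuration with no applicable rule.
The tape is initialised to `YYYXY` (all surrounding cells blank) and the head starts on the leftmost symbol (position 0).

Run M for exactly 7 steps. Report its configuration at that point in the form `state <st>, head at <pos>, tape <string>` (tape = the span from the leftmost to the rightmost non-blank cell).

P | [Y]YYXY   read Y → write Y, move stay, go to R
R | [Y]YYXY   read Y → write X, move right, go to P
P | X[Y]YXY   read Y → write Y, move stay, go to R
R | X[Y]YXY   read Y → write X, move right, go to P
P | XX[Y]XY   read Y → write Y, move stay, go to R
R | XX[Y]XY   read Y → write X, move right, go to P
P | XXX[X]Y   read X → write X, move left, go to Q
Q | XX[X]XY
After 7 steps: state Q, head at 2, tape XXXXY.

state Q, head at 2, tape XXXXY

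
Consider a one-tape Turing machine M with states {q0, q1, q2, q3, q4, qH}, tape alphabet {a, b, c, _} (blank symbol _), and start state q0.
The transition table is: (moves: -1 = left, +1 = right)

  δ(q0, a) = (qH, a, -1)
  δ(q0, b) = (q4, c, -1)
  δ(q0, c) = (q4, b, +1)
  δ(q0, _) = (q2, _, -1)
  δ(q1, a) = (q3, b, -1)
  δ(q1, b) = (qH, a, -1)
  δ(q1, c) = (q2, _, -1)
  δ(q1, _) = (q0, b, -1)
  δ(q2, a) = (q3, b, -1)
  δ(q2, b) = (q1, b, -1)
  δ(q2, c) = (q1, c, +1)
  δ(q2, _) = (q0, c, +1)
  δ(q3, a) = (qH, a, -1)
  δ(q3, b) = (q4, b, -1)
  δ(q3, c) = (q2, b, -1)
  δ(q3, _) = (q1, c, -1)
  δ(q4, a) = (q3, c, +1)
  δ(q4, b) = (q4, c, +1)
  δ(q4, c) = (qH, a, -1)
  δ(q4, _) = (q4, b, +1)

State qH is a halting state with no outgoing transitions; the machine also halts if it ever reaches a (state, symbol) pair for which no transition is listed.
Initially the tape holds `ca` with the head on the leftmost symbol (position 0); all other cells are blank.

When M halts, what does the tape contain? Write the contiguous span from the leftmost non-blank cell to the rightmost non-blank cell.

bcccba

q0 | ___[c]a_   read c → write b, move +1, go to q4
q4 | ___b[a]_   read a → write c, move +1, go to q3
q3 | ___bc[_]   read _ → write c, move -1, go to q1
q1 | ___b[c]c   read c → write _, move -1, go to q2
q2 | ___[b]_c   read b → write b, move -1, go to q1
q1 | __[_]b_c   read _ → write b, move -1, go to q0
q0 | _[_]bb_c   read _ → write _, move -1, go to q2
q2 | [_]_bb_c   read _ → write c, move +1, go to q0
q0 | c[_]bb_c   read _ → write _, move -1, go to q2
q2 | [c]_bb_c   read c → write c, move +1, go to q1
q1 | c[_]bb_c   read _ → write b, move -1, go to q0
q0 | [c]bbb_c   read c → write b, move +1, go to q4
q4 | b[b]bb_c   read b → write c, move +1, go to q4
q4 | bc[b]b_c   read b → write c, move +1, go to q4
q4 | bcc[b]_c   read b → write c, move +1, go to q4
q4 | bccc[_]c   read _ → write b, move +1, go to q4
q4 | bcccb[c]   read c → write a, move -1, go to qH
qH | bccc[b]a
The non-blank tape span at halt is bcccba.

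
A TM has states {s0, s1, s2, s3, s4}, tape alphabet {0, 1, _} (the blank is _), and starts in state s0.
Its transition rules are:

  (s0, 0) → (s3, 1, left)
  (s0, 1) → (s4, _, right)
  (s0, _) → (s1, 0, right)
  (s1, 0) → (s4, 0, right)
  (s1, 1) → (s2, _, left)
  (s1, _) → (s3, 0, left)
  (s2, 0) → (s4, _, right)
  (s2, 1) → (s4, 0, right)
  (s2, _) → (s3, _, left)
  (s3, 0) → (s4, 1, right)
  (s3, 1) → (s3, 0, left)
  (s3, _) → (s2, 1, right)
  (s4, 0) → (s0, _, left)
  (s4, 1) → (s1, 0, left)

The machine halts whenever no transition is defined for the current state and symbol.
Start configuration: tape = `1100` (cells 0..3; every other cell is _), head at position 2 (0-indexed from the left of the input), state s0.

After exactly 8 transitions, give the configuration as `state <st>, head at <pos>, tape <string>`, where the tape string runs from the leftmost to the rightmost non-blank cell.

state=s0 head=2 tape=_11[0]0   (s0,0)→(s3,1,left)
state=s3 head=1 tape=_1[1]10   (s3,1)→(s3,0,left)
state=s3 head=0 tape=_[1]010   (s3,1)→(s3,0,left)
state=s3 head=-1 tape=[_]0010   (s3,_)→(s2,1,right)
state=s2 head=0 tape=1[0]010   (s2,0)→(s4,_,right)
state=s4 head=1 tape=1_[0]10   (s4,0)→(s0,_,left)
state=s0 head=0 tape=1[_]_10   (s0,_)→(s1,0,right)
state=s1 head=1 tape=10[_]10   (s1,_)→(s3,0,left)
state=s3 head=0 tape=1[0]010
After 8 steps: state s3, head at 0, tape 10010.

state s3, head at 0, tape 10010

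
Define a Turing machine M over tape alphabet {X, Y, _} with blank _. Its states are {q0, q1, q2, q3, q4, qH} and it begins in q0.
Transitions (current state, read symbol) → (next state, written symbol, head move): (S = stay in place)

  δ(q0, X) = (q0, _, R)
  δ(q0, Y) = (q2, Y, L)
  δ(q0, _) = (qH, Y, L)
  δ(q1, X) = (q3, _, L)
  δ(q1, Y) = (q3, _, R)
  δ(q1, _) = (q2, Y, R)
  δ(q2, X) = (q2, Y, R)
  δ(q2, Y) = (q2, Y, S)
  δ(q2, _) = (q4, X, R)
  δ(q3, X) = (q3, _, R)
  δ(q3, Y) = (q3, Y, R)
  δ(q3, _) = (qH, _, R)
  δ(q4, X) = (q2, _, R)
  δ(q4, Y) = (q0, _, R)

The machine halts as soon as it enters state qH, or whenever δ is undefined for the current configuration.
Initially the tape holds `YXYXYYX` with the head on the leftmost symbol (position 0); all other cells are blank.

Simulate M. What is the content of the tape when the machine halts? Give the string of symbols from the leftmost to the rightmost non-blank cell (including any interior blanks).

X_X_XX__Y

q0 | _[Y]XYXYYX_   read Y → write Y, move L, go to q2
q2 | [_]YXYXYYX_   read _ → write X, move R, go to q4
q4 | X[Y]XYXYYX_   read Y → write _, move R, go to q0
q0 | X_[X]YXYYX_   read X → write _, move R, go to q0
q0 | X__[Y]XYYX_   read Y → write Y, move L, go to q2
q2 | X_[_]YXYYX_   read _ → write X, move R, go to q4
q4 | X_X[Y]XYYX_   read Y → write _, move R, go to q0
q0 | X_X_[X]YYX_   read X → write _, move R, go to q0
q0 | X_X__[Y]YX_   read Y → write Y, move L, go to q2
q2 | X_X_[_]YYX_   read _ → write X, move R, go to q4
q4 | X_X_X[Y]YX_   read Y → write _, move R, go to q0
q0 | X_X_X_[Y]X_   read Y → write Y, move L, go to q2
q2 | X_X_X[_]YX_   read _ → write X, move R, go to q4
q4 | X_X_XX[Y]X_   read Y → write _, move R, go to q0
q0 | X_X_XX_[X]_   read X → write _, move R, go to q0
q0 | X_X_XX__[_]   read _ → write Y, move L, go to qH
qH | X_X_XX_[_]Y
The non-blank tape span at halt is X_X_XX__Y.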